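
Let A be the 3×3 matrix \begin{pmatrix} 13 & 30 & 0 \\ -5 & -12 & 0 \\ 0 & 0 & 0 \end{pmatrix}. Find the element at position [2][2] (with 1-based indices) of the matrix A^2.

-6

Characteristic polynomial: λ^3 - λ^2 - 6λ = λ(λ - 3)(λ + 2), so the eigenvalues are -2, 0, 3.
λ=3: eigenvector (3, -1, 0).
λ=-2: eigenvector (-2, 1, 0).
λ=0: eigenvector (0, 0, 1).
P = [[3, -2, 0], [-1, 1, 0], [0, 0, 1]], D = diag(3, -2, 0), P⁻¹ = [[1, 2, 0], [1, 3, 0], [0, 0, 1]].
A² = P·diag(9, 4, 0)·P⁻¹ = [[19, 30, 0], [-5, -6, 0], [0, 0, 0]].
The requested entry is -6.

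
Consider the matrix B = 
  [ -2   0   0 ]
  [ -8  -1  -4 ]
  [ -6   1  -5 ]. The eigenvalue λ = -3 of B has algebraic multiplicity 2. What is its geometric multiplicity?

B + 3I = [[1, 0, 0], [-8, 2, -4], [-6, 1, -2]].
This matrix has rank 2, so its null space has dimension 3 − 2 = 1.

1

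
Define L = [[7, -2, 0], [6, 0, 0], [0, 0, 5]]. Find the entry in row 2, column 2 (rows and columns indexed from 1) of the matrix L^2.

Characteristic polynomial: s^3 - 12s^2 + 47s - 60 = (s - 5)(s - 4)(s - 3), so the eigenvalues are 3, 4, 5.
s=3: eigenvector (1, 2, 0).
s=4: eigenvector (-2, -3, 0).
s=5: eigenvector (0, 0, 1).
P = [[1, -2, 0], [2, -3, 0], [0, 0, 1]], D = diag(3, 4, 5), P⁻¹ = [[-3, 2, 0], [-2, 1, 0], [0, 0, 1]].
L² = P·diag(9, 16, 25)·P⁻¹ = [[37, -14, 0], [42, -12, 0], [0, 0, 25]].
The requested entry is -12.

-12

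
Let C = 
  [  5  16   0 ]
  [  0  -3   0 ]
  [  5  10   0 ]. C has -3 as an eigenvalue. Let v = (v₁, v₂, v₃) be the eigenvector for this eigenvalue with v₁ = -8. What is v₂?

C + 3I = [[8, 16, 0], [0, 0, 0], [5, 10, 3]].
Solving (C + 3I)v = 0 gives the eigenspace spanned by (-8, 4, 0).
With v₁ = -8, v = (-8, 4, 0), so v₂ = 4.

4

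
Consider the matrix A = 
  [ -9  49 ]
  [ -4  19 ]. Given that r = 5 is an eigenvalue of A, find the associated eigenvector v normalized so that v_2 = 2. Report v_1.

A − 5I = [[-14, 49], [-4, 14]].
Solving (A − 5I)v = 0 gives the eigenspace spanned by (7, 2).
With v_2 = 2, v = (7, 2), so v_1 = 7.

7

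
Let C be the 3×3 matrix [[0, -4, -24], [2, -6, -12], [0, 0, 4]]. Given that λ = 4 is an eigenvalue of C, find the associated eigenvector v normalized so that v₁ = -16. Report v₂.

C − 4I = [[-4, -4, -24], [2, -10, -12], [0, 0, 0]].
Solving (C − 4I)v = 0 gives the eigenspace spanned by (-16, -8, 4).
With v₁ = -16, v = (-16, -8, 4), so v₂ = -8.

-8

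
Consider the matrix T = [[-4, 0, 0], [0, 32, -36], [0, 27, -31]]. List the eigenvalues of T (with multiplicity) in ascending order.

Characteristic polynomial: p(λ) = λ^3 + 3λ^2 - 24λ - 80 = (λ - 5)(λ + 4)^2.
Roots (with multiplicity): -4, -4, 5.

-4, -4, 5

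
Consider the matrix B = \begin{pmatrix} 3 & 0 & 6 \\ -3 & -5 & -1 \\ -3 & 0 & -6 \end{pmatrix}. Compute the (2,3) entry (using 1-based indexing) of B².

Characteristic polynomial: λ^3 + 8λ^2 + 15λ = λ(λ + 3)(λ + 5), so the eigenvalues are -5, -3, 0.
λ=-5: eigenvector (0, 1, 0).
λ=0: eigenvector (2, -1, -1).
λ=-3: eigenvector (-1, 1, 1).
P = [[0, 2, -1], [1, -1, 1], [0, -1, 1]], D = diag(-5, 0, -3), P⁻¹ = [[0, 1, -1], [1, 0, 1], [1, 0, 2]].
B² = P·diag(25, 0, 9)·P⁻¹ = [[-9, 0, -18], [9, 25, -7], [9, 0, 18]].
The requested entry is -7.

-7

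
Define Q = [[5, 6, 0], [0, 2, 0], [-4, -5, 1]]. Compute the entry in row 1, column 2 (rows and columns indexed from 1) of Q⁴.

1218

Characteristic polynomial: s^3 - 8s^2 + 17s - 10 = (s - 5)(s - 2)(s - 1), so the eigenvalues are 1, 2, 5.
s=5: eigenvector (1, 0, -1).
s=1: eigenvector (0, 0, -1).
s=2: eigenvector (-2, 1, 3).
P = [[1, 0, -2], [0, 0, 1], [-1, -1, 3]], D = diag(5, 1, 2), P⁻¹ = [[1, 2, 0], [-1, 1, -1], [0, 1, 0]].
Q⁴ = P·diag(625, 1, 16)·P⁻¹ = [[625, 1218, 0], [0, 16, 0], [-624, -1203, 1]].
The requested entry is 1218.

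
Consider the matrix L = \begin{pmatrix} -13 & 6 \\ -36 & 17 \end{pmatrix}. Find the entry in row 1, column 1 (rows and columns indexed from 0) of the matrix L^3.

377

Characteristic polynomial: μ^2 - 4μ - 5 = (μ - 5)(μ + 1), so the eigenvalues are -1, 5.
μ=-1: eigenvector (1, 2).
μ=5: eigenvector (1, 3).
P = [[1, 1], [2, 3]], D = diag(-1, 5), P⁻¹ = [[3, -1], [-2, 1]].
L³ = P·diag(-1, 125)·P⁻¹ = [[-253, 126], [-756, 377]].
The requested entry is 377.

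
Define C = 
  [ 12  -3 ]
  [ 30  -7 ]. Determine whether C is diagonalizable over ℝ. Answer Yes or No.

Characteristic polynomial: p(μ) = μ^2 - 5μ + 6 = (μ - 3)(μ - 2).
All 2 eigenvalues are distinct, so C is diagonalizable.

Yes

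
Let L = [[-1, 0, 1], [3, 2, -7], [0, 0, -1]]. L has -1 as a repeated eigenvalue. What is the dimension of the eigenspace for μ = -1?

L + 1I = [[0, 0, 1], [3, 3, -7], [0, 0, 0]].
This matrix has rank 2, so its null space has dimension 3 − 2 = 1.

1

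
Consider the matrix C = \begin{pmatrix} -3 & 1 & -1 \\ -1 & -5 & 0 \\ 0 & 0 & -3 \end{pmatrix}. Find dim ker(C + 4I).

1

C + 4I = [[1, 1, -1], [-1, -1, 0], [0, 0, 1]].
This matrix has rank 2, so its null space has dimension 3 − 2 = 1.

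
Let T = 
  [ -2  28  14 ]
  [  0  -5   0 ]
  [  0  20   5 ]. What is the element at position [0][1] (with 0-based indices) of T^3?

Characteristic polynomial: s^3 + 2s^2 - 25s - 50 = (s - 5)(s + 2)(s + 5), so the eigenvalues are -5, -2, 5.
s=5: eigenvector (2, 0, 1).
s=-5: eigenvector (0, 1, -2).
s=-2: eigenvector (1, 0, 0).
P = [[2, 0, 1], [0, 1, 0], [1, -2, 0]], D = diag(5, -5, -2), P⁻¹ = [[0, 2, 1], [0, 1, 0], [1, -4, -2]].
T³ = P·diag(125, -125, -8)·P⁻¹ = [[-8, 532, 266], [0, -125, 0], [0, 500, 125]].
The requested entry is 532.

532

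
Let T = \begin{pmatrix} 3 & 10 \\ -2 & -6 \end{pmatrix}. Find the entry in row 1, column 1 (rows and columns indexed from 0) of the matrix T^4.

Characteristic polynomial: λ^2 + 3λ + 2 = (λ + 1)(λ + 2), so the eigenvalues are -2, -1.
λ=-1: eigenvector (5, -2).
λ=-2: eigenvector (-2, 1).
P = [[5, -2], [-2, 1]], D = diag(-1, -2), P⁻¹ = [[1, 2], [2, 5]].
T⁴ = P·diag(1, 16)·P⁻¹ = [[-59, -150], [30, 76]].
The requested entry is 76.

76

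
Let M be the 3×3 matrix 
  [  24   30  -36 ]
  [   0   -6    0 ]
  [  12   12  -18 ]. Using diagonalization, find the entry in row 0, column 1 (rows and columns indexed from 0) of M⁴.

Characteristic polynomial: λ^3 - 36λ = λ(λ - 6)(λ + 6), so the eigenvalues are -6, 0, 6.
λ=0: eigenvector (-3, 0, -2).
λ=-6: eigenvector (-1, 1, 0).
λ=6: eigenvector (2, 0, 1).
P = [[-3, -1, 2], [0, 1, 0], [-2, 0, 1]], D = diag(0, -6, 6), P⁻¹ = [[1, 1, -2], [0, 1, 0], [2, 2, -3]].
M⁴ = P·diag(0, 1296, 1296)·P⁻¹ = [[5184, 3888, -7776], [0, 1296, 0], [2592, 2592, -3888]].
The requested entry is 3888.

3888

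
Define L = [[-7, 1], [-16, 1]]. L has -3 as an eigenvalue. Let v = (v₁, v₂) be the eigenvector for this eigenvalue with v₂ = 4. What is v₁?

1

L + 3I = [[-4, 1], [-16, 4]].
Solving (L + 3I)v = 0 gives the eigenspace spanned by (1, 4).
With v₂ = 4, v = (1, 4), so v₁ = 1.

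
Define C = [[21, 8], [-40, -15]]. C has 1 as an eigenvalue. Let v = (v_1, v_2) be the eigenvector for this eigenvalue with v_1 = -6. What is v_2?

15

C − 1I = [[20, 8], [-40, -16]].
Solving (C − 1I)v = 0 gives the eigenspace spanned by (-6, 15).
With v_1 = -6, v = (-6, 15), so v_2 = 15.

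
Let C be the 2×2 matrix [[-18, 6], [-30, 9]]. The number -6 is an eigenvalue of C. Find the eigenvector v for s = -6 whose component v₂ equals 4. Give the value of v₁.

2

C + 6I = [[-12, 6], [-30, 15]].
Solving (C + 6I)v = 0 gives the eigenspace spanned by (2, 4).
With v₂ = 4, v = (2, 4), so v₁ = 2.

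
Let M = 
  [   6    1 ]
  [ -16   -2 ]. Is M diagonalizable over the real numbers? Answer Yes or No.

No

Characteristic polynomial: p(μ) = μ^2 - 4μ + 4 = (μ - 2)^2.
μ = 2 has algebraic multiplicity 2; rank(M − 2I) = 1, so geometric multiplicity = 1.
Geometric multiplicity < algebraic multiplicity, so M is not diagonalizable.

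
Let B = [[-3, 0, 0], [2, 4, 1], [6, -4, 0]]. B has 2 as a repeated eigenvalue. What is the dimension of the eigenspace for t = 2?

B − 2I = [[-5, 0, 0], [2, 2, 1], [6, -4, -2]].
This matrix has rank 2, so its null space has dimension 3 − 2 = 1.

1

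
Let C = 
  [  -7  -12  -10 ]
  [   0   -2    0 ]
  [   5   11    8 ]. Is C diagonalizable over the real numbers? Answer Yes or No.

Characteristic polynomial: p(t) = t^3 + t^2 - 8t - 12 = (t - 3)(t + 2)^2.
t = -2 has algebraic multiplicity 2; rank(C + 2I) = 2, so geometric multiplicity = 1.
Geometric multiplicity < algebraic multiplicity, so C is not diagonalizable.

No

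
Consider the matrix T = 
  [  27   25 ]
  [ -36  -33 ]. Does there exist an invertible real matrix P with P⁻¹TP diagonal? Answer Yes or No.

Characteristic polynomial: p(μ) = μ^2 + 6μ + 9 = (μ + 3)^2.
μ = -3 has algebraic multiplicity 2; rank(T + 3I) = 1, so geometric multiplicity = 1.
Geometric multiplicity < algebraic multiplicity, so T is not diagonalizable.

No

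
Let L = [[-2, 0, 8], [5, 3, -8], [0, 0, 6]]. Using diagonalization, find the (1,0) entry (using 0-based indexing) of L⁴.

Characteristic polynomial: μ^3 - 7μ^2 + 36 = (μ - 6)(μ - 3)(μ + 2), so the eigenvalues are -2, 3, 6.
μ=-2: eigenvector (1, -1, 0).
μ=3: eigenvector (0, 1, 0).
μ=6: eigenvector (1, -1, 1).
P = [[1, 0, 1], [-1, 1, -1], [0, 0, 1]], D = diag(-2, 3, 6), P⁻¹ = [[1, 0, -1], [1, 1, 0], [0, 0, 1]].
L⁴ = P·diag(16, 81, 1296)·P⁻¹ = [[16, 0, 1280], [65, 81, -1280], [0, 0, 1296]].
The requested entry is 65.

65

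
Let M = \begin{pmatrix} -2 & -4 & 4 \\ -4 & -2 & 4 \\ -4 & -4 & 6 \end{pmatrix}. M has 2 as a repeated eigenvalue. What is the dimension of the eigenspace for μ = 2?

2

M − 2I = [[-4, -4, 4], [-4, -4, 4], [-4, -4, 4]].
This matrix has rank 1, so its null space has dimension 3 − 1 = 2.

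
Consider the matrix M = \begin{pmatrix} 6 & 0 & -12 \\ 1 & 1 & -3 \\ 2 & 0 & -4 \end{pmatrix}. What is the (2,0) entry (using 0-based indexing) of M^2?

Characteristic polynomial: r^3 - 3r^2 + 2r = r(r - 2)(r - 1), so the eigenvalues are 0, 1, 2.
r=2: eigenvector (3, 0, 1).
r=1: eigenvector (0, 1, 0).
r=0: eigenvector (2, 1, 1).
P = [[3, 0, 2], [0, 1, 1], [1, 0, 1]], D = diag(2, 1, 0), P⁻¹ = [[1, 0, -2], [1, 1, -3], [-1, 0, 3]].
M² = P·diag(4, 1, 0)·P⁻¹ = [[12, 0, -24], [1, 1, -3], [4, 0, -8]].
The requested entry is 4.

4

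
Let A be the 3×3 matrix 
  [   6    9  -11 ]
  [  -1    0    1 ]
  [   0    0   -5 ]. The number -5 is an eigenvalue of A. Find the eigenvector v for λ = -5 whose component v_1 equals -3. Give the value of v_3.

-3

A + 5I = [[11, 9, -11], [-1, 5, 1], [0, 0, 0]].
Solving (A + 5I)v = 0 gives the eigenspace spanned by (-3, 0, -3).
With v_1 = -3, v = (-3, 0, -3), so v_3 = -3.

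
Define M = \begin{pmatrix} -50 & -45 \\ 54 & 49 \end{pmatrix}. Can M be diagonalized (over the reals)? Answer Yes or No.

Characteristic polynomial: p(λ) = λ^2 + λ - 20 = (λ - 4)(λ + 5).
All 2 eigenvalues are distinct, so M is diagonalizable.

Yes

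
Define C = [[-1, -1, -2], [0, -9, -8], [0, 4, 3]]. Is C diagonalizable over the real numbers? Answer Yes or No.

Characteristic polynomial: p(μ) = μ^3 + 7μ^2 + 11μ + 5 = (μ + 1)^2(μ + 5).
μ = -1 has algebraic multiplicity 2; rank(C + 1I) = 2, so geometric multiplicity = 1.
Geometric multiplicity < algebraic multiplicity, so C is not diagonalizable.

No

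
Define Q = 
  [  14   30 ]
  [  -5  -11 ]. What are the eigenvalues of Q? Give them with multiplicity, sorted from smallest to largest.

Characteristic polynomial: p(μ) = μ^2 - 3μ - 4 = (μ - 4)(μ + 1).
Roots (with multiplicity): -1, 4.

-1, 4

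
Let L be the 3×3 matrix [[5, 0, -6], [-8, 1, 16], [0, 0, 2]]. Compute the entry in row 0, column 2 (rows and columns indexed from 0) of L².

-42

Characteristic polynomial: r^3 - 8r^2 + 17r - 10 = (r - 5)(r - 2)(r - 1), so the eigenvalues are 1, 2, 5.
r=2: eigenvector (2, 0, 1).
r=1: eigenvector (0, 1, 0).
r=5: eigenvector (1, -2, 0).
P = [[2, 0, 1], [0, 1, -2], [1, 0, 0]], D = diag(2, 1, 5), P⁻¹ = [[0, 0, 1], [2, 1, -4], [1, 0, -2]].
L² = P·diag(4, 1, 25)·P⁻¹ = [[25, 0, -42], [-48, 1, 96], [0, 0, 4]].
The requested entry is -42.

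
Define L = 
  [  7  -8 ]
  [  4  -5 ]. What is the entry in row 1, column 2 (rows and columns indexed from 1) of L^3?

-56

Characteristic polynomial: t^2 - 2t - 3 = (t - 3)(t + 1), so the eigenvalues are -1, 3.
t=3: eigenvector (2, 1).
t=-1: eigenvector (-1, -1).
P = [[2, -1], [1, -1]], D = diag(3, -1), P⁻¹ = [[1, -1], [1, -2]].
L³ = P·diag(27, -1)·P⁻¹ = [[55, -56], [28, -29]].
The requested entry is -56.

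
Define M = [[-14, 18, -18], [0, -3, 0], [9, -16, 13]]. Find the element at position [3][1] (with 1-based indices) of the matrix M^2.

Characteristic polynomial: r^3 + 4r^2 - 17r - 60 = (r - 4)(r + 3)(r + 5), so the eigenvalues are -5, -3, 4.
r=-5: eigenvector (2, 0, -1).
r=4: eigenvector (-1, 0, 1).
r=-3: eigenvector (0, 1, 1).
P = [[2, -1, 0], [0, 0, 1], [-1, 1, 1]], D = diag(-5, 4, -3), P⁻¹ = [[1, -1, 1], [1, -2, 2], [0, 1, 0]].
M² = P·diag(25, 16, 9)·P⁻¹ = [[34, -18, 18], [0, 9, 0], [-9, 2, 7]].
The requested entry is -9.

-9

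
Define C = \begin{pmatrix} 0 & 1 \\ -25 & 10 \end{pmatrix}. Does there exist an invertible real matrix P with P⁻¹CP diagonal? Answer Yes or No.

No

Characteristic polynomial: p(t) = t^2 - 10t + 25 = (t - 5)^2.
t = 5 has algebraic multiplicity 2; rank(C − 5I) = 1, so geometric multiplicity = 1.
Geometric multiplicity < algebraic multiplicity, so C is not diagonalizable.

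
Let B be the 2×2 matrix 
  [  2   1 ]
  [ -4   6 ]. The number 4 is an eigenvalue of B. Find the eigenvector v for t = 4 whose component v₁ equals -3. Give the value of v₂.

B − 4I = [[-2, 1], [-4, 2]].
Solving (B − 4I)v = 0 gives the eigenspace spanned by (-3, -6).
With v₁ = -3, v = (-3, -6), so v₂ = -6.

-6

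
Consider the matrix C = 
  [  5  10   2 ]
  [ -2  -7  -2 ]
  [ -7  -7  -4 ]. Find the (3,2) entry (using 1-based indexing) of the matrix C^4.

Characteristic polynomial: λ^3 + 6λ^2 - 7λ - 60 = (λ - 3)(λ + 4)(λ + 5), so the eigenvalues are -5, -4, 3.
λ=-5: eigenvector (-1, 1, 0).
λ=3: eigenvector (1, 0, -1).
λ=-4: eigenvector (2, -2, 1).
P = [[-1, 1, 2], [1, 0, -2], [0, -1, 1]], D = diag(-5, 3, -4), P⁻¹ = [[2, 3, 2], [1, 1, 0], [1, 1, 1]].
C⁴ = P·diag(625, 81, 256)·P⁻¹ = [[-657, -1282, -738], [738, 1363, 738], [175, 175, 256]].
The requested entry is 175.

175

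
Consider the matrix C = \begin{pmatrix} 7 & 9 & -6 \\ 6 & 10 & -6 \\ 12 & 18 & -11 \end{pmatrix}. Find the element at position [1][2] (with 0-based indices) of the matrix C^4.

Characteristic polynomial: r^3 - 6r^2 + 9r - 4 = (r - 4)(r - 1)^2, so the eigenvalues are 1, 1, 4.
r=1: eigenvector (1, 0, 1).
r=4: eigenvector (1, 1, 2).
r=1: eigenvector (3, 2, 6).
P = [[1, 1, 3], [0, 1, 2], [1, 2, 6]], D = diag(1, 4, 1), P⁻¹ = [[2, 0, -1], [2, 3, -2], [-1, -1, 1]].
C⁴ = P·diag(1, 256, 1)·P⁻¹ = [[511, 765, -510], [510, 766, -510], [1020, 1530, -1019]].
The requested entry is -510.

-510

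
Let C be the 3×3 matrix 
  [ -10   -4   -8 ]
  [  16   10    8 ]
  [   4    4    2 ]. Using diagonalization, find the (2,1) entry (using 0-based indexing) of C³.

Characteristic polynomial: μ^3 - 2μ^2 - 36μ + 72 = (μ - 6)(μ - 2)(μ + 6), so the eigenvalues are -6, 2, 6.
μ=-6: eigenvector (1, -1, 0).
μ=2: eigenvector (1, -1, -1).
μ=6: eigenvector (-1, 2, 1).
P = [[1, 1, -1], [-1, -1, 2], [0, -1, 1]], D = diag(-6, 2, 6), P⁻¹ = [[1, 0, 1], [1, 1, -1], [1, 1, 0]].
C³ = P·diag(-216, 8, 216)·P⁻¹ = [[-424, -208, -224], [640, 424, 224], [208, 208, 8]].
The requested entry is 208.

208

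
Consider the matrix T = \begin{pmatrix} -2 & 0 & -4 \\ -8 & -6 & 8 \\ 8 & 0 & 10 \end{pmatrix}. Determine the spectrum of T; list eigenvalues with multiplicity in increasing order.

-6, 2, 6

Characteristic polynomial: p(λ) = λ^3 - 2λ^2 - 36λ + 72 = (λ - 6)(λ - 2)(λ + 6).
Roots (with multiplicity): -6, 2, 6.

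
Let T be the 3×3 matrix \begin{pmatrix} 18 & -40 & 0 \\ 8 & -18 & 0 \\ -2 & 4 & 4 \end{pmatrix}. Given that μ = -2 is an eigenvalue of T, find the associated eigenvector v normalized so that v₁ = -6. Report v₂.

-3

T + 2I = [[20, -40, 0], [8, -16, 0], [-2, 4, 6]].
Solving (T + 2I)v = 0 gives the eigenspace spanned by (-6, -3, 0).
With v₁ = -6, v = (-6, -3, 0), so v₂ = -3.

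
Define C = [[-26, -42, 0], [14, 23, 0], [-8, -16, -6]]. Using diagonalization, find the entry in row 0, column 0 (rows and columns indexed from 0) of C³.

-524

Characteristic polynomial: t^3 + 9t^2 + 8t - 60 = (t - 2)(t + 5)(t + 6), so the eigenvalues are -6, -5, 2.
t=2: eigenvector (-3, 2, -1).
t=-5: eigenvector (-2, 1, 0).
t=-6: eigenvector (0, 0, 1).
P = [[-3, -2, 0], [2, 1, 0], [-1, 0, 1]], D = diag(2, -5, -6), P⁻¹ = [[1, 2, 0], [-2, -3, 0], [1, 2, 1]].
C³ = P·diag(8, -125, -216)·P⁻¹ = [[-524, -798, 0], [266, 407, 0], [-224, -448, -216]].
The requested entry is -524.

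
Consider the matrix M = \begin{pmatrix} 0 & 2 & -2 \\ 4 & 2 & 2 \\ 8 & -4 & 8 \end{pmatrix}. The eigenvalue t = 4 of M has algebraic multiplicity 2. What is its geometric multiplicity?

M − 4I = [[-4, 2, -2], [4, -2, 2], [8, -4, 4]].
This matrix has rank 1, so its null space has dimension 3 − 1 = 2.

2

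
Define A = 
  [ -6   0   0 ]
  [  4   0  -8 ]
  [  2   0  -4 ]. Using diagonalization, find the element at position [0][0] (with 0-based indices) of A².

Characteristic polynomial: μ^3 + 10μ^2 + 24μ = μ(μ + 4)(μ + 6), so the eigenvalues are -6, -4, 0.
μ=-6: eigenvector (1, -2, -1).
μ=0: eigenvector (0, 1, 0).
μ=-4: eigenvector (0, 2, 1).
P = [[1, 0, 0], [-2, 1, 2], [-1, 0, 1]], D = diag(-6, 0, -4), P⁻¹ = [[1, 0, 0], [0, 1, -2], [1, 0, 1]].
A² = P·diag(36, 0, 16)·P⁻¹ = [[36, 0, 0], [-40, 0, 32], [-20, 0, 16]].
The requested entry is 36.

36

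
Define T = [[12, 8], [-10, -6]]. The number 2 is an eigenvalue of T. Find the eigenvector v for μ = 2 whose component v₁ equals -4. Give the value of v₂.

5

T − 2I = [[10, 8], [-10, -8]].
Solving (T − 2I)v = 0 gives the eigenspace spanned by (-4, 5).
With v₁ = -4, v = (-4, 5), so v₂ = 5.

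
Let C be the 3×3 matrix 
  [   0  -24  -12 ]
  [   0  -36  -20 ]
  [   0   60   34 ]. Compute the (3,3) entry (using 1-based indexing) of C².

-44

Characteristic polynomial: λ^3 + 2λ^2 - 24λ = λ(λ - 4)(λ + 6), so the eigenvalues are -6, 0, 4.
λ=4: eigenvector (0, 1, -2).
λ=0: eigenvector (1, 0, 0).
λ=-6: eigenvector (2, 2, -3).
P = [[0, 1, 2], [1, 0, 2], [-2, 0, -3]], D = diag(4, 0, -6), P⁻¹ = [[0, -3, -2], [1, -4, -2], [0, 2, 1]].
C² = P·diag(16, 0, 36)·P⁻¹ = [[0, 144, 72], [0, 96, 40], [0, -120, -44]].
The requested entry is -44.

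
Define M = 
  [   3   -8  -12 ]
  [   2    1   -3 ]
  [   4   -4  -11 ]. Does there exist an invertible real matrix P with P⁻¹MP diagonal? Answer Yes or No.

Characteristic polynomial: p(t) = t^3 + 7t^2 + 11t + 5 = (t + 1)^2(t + 5).
t = -1 has algebraic multiplicity 2; rank(M + 1I) = 2, so geometric multiplicity = 1.
Geometric multiplicity < algebraic multiplicity, so M is not diagonalizable.

No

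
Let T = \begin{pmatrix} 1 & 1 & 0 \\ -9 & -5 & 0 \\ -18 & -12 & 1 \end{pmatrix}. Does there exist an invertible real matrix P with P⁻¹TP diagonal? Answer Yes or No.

Characteristic polynomial: p(s) = s^3 + 3s^2 - 4 = (s - 1)(s + 2)^2.
s = -2 has algebraic multiplicity 2; rank(T + 2I) = 2, so geometric multiplicity = 1.
Geometric multiplicity < algebraic multiplicity, so T is not diagonalizable.

No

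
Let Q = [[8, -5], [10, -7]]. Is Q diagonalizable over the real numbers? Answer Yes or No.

Yes

Characteristic polynomial: p(μ) = μ^2 - μ - 6 = (μ - 3)(μ + 2).
All 2 eigenvalues are distinct, so Q is diagonalizable.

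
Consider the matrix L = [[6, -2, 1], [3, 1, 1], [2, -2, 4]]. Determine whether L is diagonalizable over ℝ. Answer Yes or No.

Characteristic polynomial: p(λ) = λ^3 - 11λ^2 + 40λ - 48 = (λ - 4)^2(λ - 3).
λ = 4 has algebraic multiplicity 2; rank(L − 4I) = 2, so geometric multiplicity = 1.
Geometric multiplicity < algebraic multiplicity, so L is not diagonalizable.

No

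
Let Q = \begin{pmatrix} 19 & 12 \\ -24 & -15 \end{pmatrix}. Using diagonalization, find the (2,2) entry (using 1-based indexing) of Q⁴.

Characteristic polynomial: λ^2 - 4λ + 3 = (λ - 3)(λ - 1), so the eigenvalues are 1, 3.
λ=3: eigenvector (-3, 4).
λ=1: eigenvector (-2, 3).
P = [[-3, -2], [4, 3]], D = diag(3, 1), P⁻¹ = [[-3, -2], [4, 3]].
Q⁴ = P·diag(81, 1)·P⁻¹ = [[721, 480], [-960, -639]].
The requested entry is -639.

-639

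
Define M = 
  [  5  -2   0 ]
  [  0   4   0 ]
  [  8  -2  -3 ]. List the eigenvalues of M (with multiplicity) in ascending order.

Characteristic polynomial: p(t) = t^3 - 6t^2 - 7t + 60 = (t - 5)(t - 4)(t + 3).
Roots (with multiplicity): -3, 4, 5.

-3, 4, 5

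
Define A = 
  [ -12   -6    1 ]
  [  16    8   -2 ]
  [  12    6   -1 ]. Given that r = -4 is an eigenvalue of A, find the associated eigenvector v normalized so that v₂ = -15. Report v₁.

A + 4I = [[-8, -6, 1], [16, 12, -2], [12, 6, 3]].
Solving (A + 4I)v = 0 gives the eigenspace spanned by (10, -15, -10).
With v₂ = -15, v = (10, -15, -10), so v₁ = 10.

10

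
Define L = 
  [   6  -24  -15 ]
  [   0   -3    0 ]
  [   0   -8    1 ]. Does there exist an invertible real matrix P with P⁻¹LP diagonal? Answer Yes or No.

Characteristic polynomial: p(μ) = μ^3 - 4μ^2 - 15μ + 18 = (μ - 6)(μ - 1)(μ + 3).
All 3 eigenvalues are distinct, so L is diagonalizable.

Yes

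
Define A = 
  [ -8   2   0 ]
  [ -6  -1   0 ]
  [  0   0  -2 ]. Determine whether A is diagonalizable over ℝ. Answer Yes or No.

Characteristic polynomial: p(t) = t^3 + 11t^2 + 38t + 40 = (t + 2)(t + 4)(t + 5).
All 3 eigenvalues are distinct, so A is diagonalizable.

Yes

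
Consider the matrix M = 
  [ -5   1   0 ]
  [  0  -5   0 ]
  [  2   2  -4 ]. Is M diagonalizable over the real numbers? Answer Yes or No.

Characteristic polynomial: p(t) = t^3 + 14t^2 + 65t + 100 = (t + 4)(t + 5)^2.
t = -5 has algebraic multiplicity 2; rank(M + 5I) = 2, so geometric multiplicity = 1.
Geometric multiplicity < algebraic multiplicity, so M is not diagonalizable.

No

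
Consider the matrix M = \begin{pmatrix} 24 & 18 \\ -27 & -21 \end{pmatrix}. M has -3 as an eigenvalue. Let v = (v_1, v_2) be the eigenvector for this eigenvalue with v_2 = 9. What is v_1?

-6

M + 3I = [[27, 18], [-27, -18]].
Solving (M + 3I)v = 0 gives the eigenspace spanned by (-6, 9).
With v_2 = 9, v = (-6, 9), so v_1 = -6.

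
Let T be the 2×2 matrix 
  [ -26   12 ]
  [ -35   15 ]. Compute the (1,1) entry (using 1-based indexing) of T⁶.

Characteristic polynomial: μ^2 + 11μ + 30 = (μ + 5)(μ + 6), so the eigenvalues are -6, -5.
μ=-5: eigenvector (4, 7).
μ=-6: eigenvector (-3, -5).
P = [[4, -3], [7, -5]], D = diag(-5, -6), P⁻¹ = [[-5, 3], [-7, 4]].
T⁶ = P·diag(15625, 46656)·P⁻¹ = [[667276, -372372], [1086085, -604995]].
The requested entry is 667276.

667276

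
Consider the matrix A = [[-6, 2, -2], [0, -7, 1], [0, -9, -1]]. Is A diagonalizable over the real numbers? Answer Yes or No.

No

Characteristic polynomial: p(λ) = λ^3 + 14λ^2 + 64λ + 96 = (λ + 4)^2(λ + 6).
λ = -4 has algebraic multiplicity 2; rank(A + 4I) = 2, so geometric multiplicity = 1.
Geometric multiplicity < algebraic multiplicity, so A is not diagonalizable.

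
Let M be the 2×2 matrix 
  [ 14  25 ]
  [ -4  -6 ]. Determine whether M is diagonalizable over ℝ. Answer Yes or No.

No

Characteristic polynomial: p(r) = r^2 - 8r + 16 = (r - 4)^2.
r = 4 has algebraic multiplicity 2; rank(M − 4I) = 1, so geometric multiplicity = 1.
Geometric multiplicity < algebraic multiplicity, so M is not diagonalizable.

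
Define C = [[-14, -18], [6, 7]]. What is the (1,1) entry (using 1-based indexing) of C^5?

-12404

Characteristic polynomial: λ^2 + 7λ + 10 = (λ + 2)(λ + 5), so the eigenvalues are -5, -2.
λ=-2: eigenvector (-3, 2).
λ=-5: eigenvector (-2, 1).
P = [[-3, -2], [2, 1]], D = diag(-2, -5), P⁻¹ = [[1, 2], [-2, -3]].
C⁵ = P·diag(-32, -3125)·P⁻¹ = [[-12404, -18558], [6186, 9247]].
The requested entry is -12404.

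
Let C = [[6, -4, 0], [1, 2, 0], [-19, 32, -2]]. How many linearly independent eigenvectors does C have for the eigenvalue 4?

C − 4I = [[2, -4, 0], [1, -2, 0], [-19, 32, -6]].
This matrix has rank 2, so its null space has dimension 3 − 2 = 1.

1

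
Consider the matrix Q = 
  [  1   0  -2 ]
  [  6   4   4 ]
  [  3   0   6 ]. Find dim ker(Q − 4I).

2

Q − 4I = [[-3, 0, -2], [6, 0, 4], [3, 0, 2]].
This matrix has rank 1, so its null space has dimension 3 − 1 = 2.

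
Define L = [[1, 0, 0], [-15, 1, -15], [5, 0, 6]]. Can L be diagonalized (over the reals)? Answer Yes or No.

Characteristic polynomial: p(s) = s^3 - 8s^2 + 13s - 6 = (s - 6)(s - 1)^2.
s = 1 has algebraic multiplicity 2; rank(L − 1I) = 1, so geometric multiplicity = 2.
Every eigenvalue has geometric = algebraic multiplicity, so L is diagonalizable.

Yes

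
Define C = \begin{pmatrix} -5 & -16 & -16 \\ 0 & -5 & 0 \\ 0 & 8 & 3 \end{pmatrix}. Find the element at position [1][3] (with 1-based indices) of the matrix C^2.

Characteristic polynomial: λ^3 + 7λ^2 - 5λ - 75 = (λ - 3)(λ + 5)^2, so the eigenvalues are -5, -5, 3.
λ=-5: eigenvector (1, 0, 0).
λ=3: eigenvector (-2, 0, 1).
λ=-5: eigenvector (3, 1, -1).
P = [[1, -2, 3], [0, 0, 1], [0, 1, -1]], D = diag(-5, 3, -5), P⁻¹ = [[1, -1, 2], [0, 1, 1], [0, 1, 0]].
C² = P·diag(25, 9, 25)·P⁻¹ = [[25, 32, 32], [0, 25, 0], [0, -16, 9]].
The requested entry is 32.

32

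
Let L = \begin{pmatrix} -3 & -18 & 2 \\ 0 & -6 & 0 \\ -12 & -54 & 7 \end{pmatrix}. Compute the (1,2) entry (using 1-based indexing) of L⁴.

Characteristic polynomial: μ^3 + 2μ^2 - 21μ + 18 = (μ - 3)(μ - 1)(μ + 6), so the eigenvalues are -6, 1, 3.
μ=-6: eigenvector (2, 1, 6).
μ=1: eigenvector (1, 0, 2).
μ=3: eigenvector (1, 0, 3).
P = [[2, 1, 1], [1, 0, 0], [6, 2, 3]], D = diag(-6, 1, 3), P⁻¹ = [[0, 1, 0], [3, 0, -1], [-2, -2, 1]].
L⁴ = P·diag(1296, 1, 81)·P⁻¹ = [[-159, 2430, 80], [0, 1296, 0], [-480, 7290, 241]].
The requested entry is 2430.

2430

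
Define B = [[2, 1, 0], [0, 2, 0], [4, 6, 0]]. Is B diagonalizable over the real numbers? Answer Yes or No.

No

Characteristic polynomial: p(t) = t^3 - 4t^2 + 4t = t(t - 2)^2.
t = 2 has algebraic multiplicity 2; rank(B − 2I) = 2, so geometric multiplicity = 1.
Geometric multiplicity < algebraic multiplicity, so B is not diagonalizable.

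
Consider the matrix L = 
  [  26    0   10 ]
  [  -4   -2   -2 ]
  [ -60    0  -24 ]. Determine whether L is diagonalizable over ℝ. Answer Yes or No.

Characteristic polynomial: p(s) = s^3 - 28s - 48 = (s - 6)(s + 2)(s + 4).
All 3 eigenvalues are distinct, so L is diagonalizable.

Yes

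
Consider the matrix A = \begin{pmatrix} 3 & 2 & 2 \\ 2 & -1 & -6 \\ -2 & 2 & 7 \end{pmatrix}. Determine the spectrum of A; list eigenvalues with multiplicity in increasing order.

Characteristic polynomial: p(r) = r^3 - 9r^2 + 23r - 15 = (r - 5)(r - 3)(r - 1).
Roots (with multiplicity): 1, 3, 5.

1, 3, 5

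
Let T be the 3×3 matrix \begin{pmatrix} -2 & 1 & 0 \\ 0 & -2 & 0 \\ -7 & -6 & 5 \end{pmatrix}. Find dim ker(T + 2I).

1

T + 2I = [[0, 1, 0], [0, 0, 0], [-7, -6, 7]].
This matrix has rank 2, so its null space has dimension 3 − 2 = 1.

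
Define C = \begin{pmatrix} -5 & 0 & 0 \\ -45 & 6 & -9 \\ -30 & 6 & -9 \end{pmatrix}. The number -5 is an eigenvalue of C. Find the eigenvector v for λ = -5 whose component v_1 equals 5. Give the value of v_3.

C + 5I = [[0, 0, 0], [-45, 11, -9], [-30, 6, -4]].
Solving (C + 5I)v = 0 gives the eigenspace spanned by (5, 45, 30).
With v_1 = 5, v = (5, 45, 30), so v_3 = 30.

30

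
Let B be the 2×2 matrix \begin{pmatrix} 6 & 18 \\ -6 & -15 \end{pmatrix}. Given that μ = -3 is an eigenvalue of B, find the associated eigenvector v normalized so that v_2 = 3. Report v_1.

-6

B + 3I = [[9, 18], [-6, -12]].
Solving (B + 3I)v = 0 gives the eigenspace spanned by (-6, 3).
With v_2 = 3, v = (-6, 3), so v_1 = -6.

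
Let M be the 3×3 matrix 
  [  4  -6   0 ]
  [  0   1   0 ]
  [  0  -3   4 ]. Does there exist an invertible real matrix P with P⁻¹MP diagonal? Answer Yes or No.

Characteristic polynomial: p(μ) = μ^3 - 9μ^2 + 24μ - 16 = (μ - 4)^2(μ - 1).
μ = 4 has algebraic multiplicity 2; rank(M − 4I) = 1, so geometric multiplicity = 2.
Every eigenvalue has geometric = algebraic multiplicity, so M is diagonalizable.

Yes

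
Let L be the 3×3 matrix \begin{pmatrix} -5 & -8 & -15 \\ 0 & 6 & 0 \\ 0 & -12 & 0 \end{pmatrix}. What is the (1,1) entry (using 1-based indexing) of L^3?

Characteristic polynomial: μ^3 - μ^2 - 30μ = μ(μ - 6)(μ + 5), so the eigenvalues are -5, 0, 6.
μ=6: eigenvector (2, 1, -2).
μ=-5: eigenvector (1, 0, 0).
μ=0: eigenvector (-3, 0, 1).
P = [[2, 1, -3], [1, 0, 0], [-2, 0, 1]], D = diag(6, -5, 0), P⁻¹ = [[0, 1, 0], [1, 4, 3], [0, 2, 1]].
L³ = P·diag(216, -125, 0)·P⁻¹ = [[-125, -68, -375], [0, 216, 0], [0, -432, 0]].
The requested entry is -125.

-125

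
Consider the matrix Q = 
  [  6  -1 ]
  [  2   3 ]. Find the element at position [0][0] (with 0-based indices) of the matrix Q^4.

994

Characteristic polynomial: r^2 - 9r + 20 = (r - 5)(r - 4), so the eigenvalues are 4, 5.
r=4: eigenvector (1, 2).
r=5: eigenvector (-1, -1).
P = [[1, -1], [2, -1]], D = diag(4, 5), P⁻¹ = [[-1, 1], [-2, 1]].
Q⁴ = P·diag(256, 625)·P⁻¹ = [[994, -369], [738, -113]].
The requested entry is 994.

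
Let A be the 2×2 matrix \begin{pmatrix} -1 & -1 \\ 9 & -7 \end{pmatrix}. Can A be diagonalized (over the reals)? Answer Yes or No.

Characteristic polynomial: p(λ) = λ^2 + 8λ + 16 = (λ + 4)^2.
λ = -4 has algebraic multiplicity 2; rank(A + 4I) = 1, so geometric multiplicity = 1.
Geometric multiplicity < algebraic multiplicity, so A is not diagonalizable.

No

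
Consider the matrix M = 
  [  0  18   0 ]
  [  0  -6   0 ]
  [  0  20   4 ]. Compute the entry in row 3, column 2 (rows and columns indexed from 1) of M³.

Characteristic polynomial: r^3 + 2r^2 - 24r = r(r - 4)(r + 6), so the eigenvalues are -6, 0, 4.
r=0: eigenvector (1, 0, 0).
r=-6: eigenvector (-3, 1, -2).
r=4: eigenvector (0, 0, 1).
P = [[1, -3, 0], [0, 1, 0], [0, -2, 1]], D = diag(0, -6, 4), P⁻¹ = [[1, 3, 0], [0, 1, 0], [0, 2, 1]].
M³ = P·diag(0, -216, 64)·P⁻¹ = [[0, 648, 0], [0, -216, 0], [0, 560, 64]].
The requested entry is 560.

560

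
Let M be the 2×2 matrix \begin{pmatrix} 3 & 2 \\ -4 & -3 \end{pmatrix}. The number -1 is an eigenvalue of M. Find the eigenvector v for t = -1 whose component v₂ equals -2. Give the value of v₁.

1

M + 1I = [[4, 2], [-4, -2]].
Solving (M + 1I)v = 0 gives the eigenspace spanned by (1, -2).
With v₂ = -2, v = (1, -2), so v₁ = 1.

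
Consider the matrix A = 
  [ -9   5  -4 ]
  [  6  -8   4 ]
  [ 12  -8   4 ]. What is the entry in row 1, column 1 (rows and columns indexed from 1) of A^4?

2511

Characteristic polynomial: t^3 + 13t^2 + 54t + 72 = (t + 3)(t + 4)(t + 6), so the eigenvalues are -6, -4, -3.
t=-6: eigenvector (-1, 1, 2).
t=-3: eigenvector (-1, 2, 4).
t=-4: eigenvector (-2, 2, 5).
P = [[-1, -1, -2], [1, 2, 2], [2, 4, 5]], D = diag(-6, -3, -4), P⁻¹ = [[-2, 3, -2], [1, 1, 0], [0, -2, 1]].
A⁴ = P·diag(1296, 81, 256)·P⁻¹ = [[2511, -2945, 2080], [-2430, 3026, -2080], [-4860, 5540, -3904]].
The requested entry is 2511.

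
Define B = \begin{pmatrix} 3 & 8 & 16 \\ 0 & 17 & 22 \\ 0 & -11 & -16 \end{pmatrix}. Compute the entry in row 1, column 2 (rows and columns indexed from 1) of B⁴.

-544

Characteristic polynomial: t^3 - 4t^2 - 27t + 90 = (t - 6)(t - 3)(t + 5), so the eigenvalues are -5, 3, 6.
t=-5: eigenvector (-1, -1, 1).
t=3: eigenvector (1, 0, 0).
t=6: eigenvector (0, -2, 1).
P = [[-1, 1, 0], [-1, 0, -2], [1, 0, 1]], D = diag(-5, 3, 6), P⁻¹ = [[0, 1, 2], [1, 1, 2], [0, -1, -1]].
B⁴ = P·diag(625, 81, 1296)·P⁻¹ = [[81, -544, -1088], [0, 1967, 1342], [0, -671, -46]].
The requested entry is -544.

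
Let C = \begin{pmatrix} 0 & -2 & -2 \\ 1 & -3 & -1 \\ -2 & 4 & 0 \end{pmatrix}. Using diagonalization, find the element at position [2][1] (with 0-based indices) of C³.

Characteristic polynomial: μ^3 + 3μ^2 + 2μ = μ(μ + 1)(μ + 2), so the eigenvalues are -2, -1, 0.
μ=-2: eigenvector (1, 0, 1).
μ=-1: eigenvector (2, 1, 0).
μ=0: eigenvector (-2, -1, 1).
P = [[1, 2, -2], [0, 1, -1], [1, 0, 1]], D = diag(-2, -1, 0), P⁻¹ = [[1, -2, 0], [-1, 3, 1], [-1, 2, 1]].
C³ = P·diag(-8, -1, 0)·P⁻¹ = [[-6, 10, -2], [1, -3, -1], [-8, 16, 0]].
The requested entry is 16.

16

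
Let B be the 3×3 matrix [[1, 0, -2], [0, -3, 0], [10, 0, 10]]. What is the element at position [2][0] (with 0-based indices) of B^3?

910

Characteristic polynomial: r^3 - 8r^2 - 3r + 90 = (r - 6)(r - 5)(r + 3), so the eigenvalues are -3, 5, 6.
r=5: eigenvector (1, 0, -2).
r=-3: eigenvector (0, 1, 0).
r=6: eigenvector (-2, 0, 5).
P = [[1, 0, -2], [0, 1, 0], [-2, 0, 5]], D = diag(5, -3, 6), P⁻¹ = [[5, 0, 2], [0, 1, 0], [2, 0, 1]].
B³ = P·diag(125, -27, 216)·P⁻¹ = [[-239, 0, -182], [0, -27, 0], [910, 0, 580]].
The requested entry is 910.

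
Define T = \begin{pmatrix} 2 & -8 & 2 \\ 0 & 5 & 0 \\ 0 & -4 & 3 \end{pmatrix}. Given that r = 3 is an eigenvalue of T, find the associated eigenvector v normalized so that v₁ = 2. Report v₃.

T − 3I = [[-1, -8, 2], [0, 2, 0], [0, -4, 0]].
Solving (T − 3I)v = 0 gives the eigenspace spanned by (2, 0, 1).
With v₁ = 2, v = (2, 0, 1), so v₃ = 1.

1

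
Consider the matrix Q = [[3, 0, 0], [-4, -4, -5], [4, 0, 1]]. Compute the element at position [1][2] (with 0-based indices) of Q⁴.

255

Characteristic polynomial: μ^3 - 13μ + 12 = (μ - 3)(μ - 1)(μ + 4), so the eigenvalues are -4, 1, 3.
μ=3: eigenvector (1, -2, 2).
μ=-4: eigenvector (0, 1, 0).
μ=1: eigenvector (0, -1, 1).
P = [[1, 0, 0], [-2, 1, -1], [2, 0, 1]], D = diag(3, -4, 1), P⁻¹ = [[1, 0, 0], [0, 1, 1], [-2, 0, 1]].
Q⁴ = P·diag(81, 256, 1)·P⁻¹ = [[81, 0, 0], [-160, 256, 255], [160, 0, 1]].
The requested entry is 255.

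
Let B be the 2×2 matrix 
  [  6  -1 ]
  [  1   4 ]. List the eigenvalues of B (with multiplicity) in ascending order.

5, 5

Characteristic polynomial: p(μ) = μ^2 - 10μ + 25 = (μ - 5)^2.
Roots (with multiplicity): 5, 5.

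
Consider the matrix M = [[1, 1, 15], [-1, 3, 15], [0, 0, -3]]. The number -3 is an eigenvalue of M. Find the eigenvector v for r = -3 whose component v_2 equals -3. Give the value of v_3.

M + 3I = [[4, 1, 15], [-1, 6, 15], [0, 0, 0]].
Solving (M + 3I)v = 0 gives the eigenspace spanned by (-3, -3, 1).
With v_2 = -3, v = (-3, -3, 1), so v_3 = 1.

1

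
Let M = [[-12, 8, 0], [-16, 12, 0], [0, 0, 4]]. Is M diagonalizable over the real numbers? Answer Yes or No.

Characteristic polynomial: p(μ) = μ^3 - 4μ^2 - 16μ + 64 = (μ - 4)^2(μ + 4).
μ = 4 has algebraic multiplicity 2; rank(M − 4I) = 1, so geometric multiplicity = 2.
Every eigenvalue has geometric = algebraic multiplicity, so M is diagonalizable.

Yes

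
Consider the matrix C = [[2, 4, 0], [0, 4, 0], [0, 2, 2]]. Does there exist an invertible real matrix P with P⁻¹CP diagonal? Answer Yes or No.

Characteristic polynomial: p(λ) = λ^3 - 8λ^2 + 20λ - 16 = (λ - 4)(λ - 2)^2.
λ = 2 has algebraic multiplicity 2; rank(C − 2I) = 1, so geometric multiplicity = 2.
Every eigenvalue has geometric = algebraic multiplicity, so C is diagonalizable.

Yes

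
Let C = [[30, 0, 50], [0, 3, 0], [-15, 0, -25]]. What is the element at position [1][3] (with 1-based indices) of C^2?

Characteristic polynomial: s^3 - 8s^2 + 15s = s(s - 5)(s - 3), so the eigenvalues are 0, 3, 5.
s=5: eigenvector (2, 0, -1).
s=3: eigenvector (0, 1, 0).
s=0: eigenvector (-5, 0, 3).
P = [[2, 0, -5], [0, 1, 0], [-1, 0, 3]], D = diag(5, 3, 0), P⁻¹ = [[3, 0, 5], [0, 1, 0], [1, 0, 2]].
C² = P·diag(25, 9, 0)·P⁻¹ = [[150, 0, 250], [0, 9, 0], [-75, 0, -125]].
The requested entry is 250.

250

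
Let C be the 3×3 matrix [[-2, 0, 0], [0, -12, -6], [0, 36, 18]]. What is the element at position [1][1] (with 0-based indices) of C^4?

Characteristic polynomial: λ^3 - 4λ^2 - 12λ = λ(λ - 6)(λ + 2), so the eigenvalues are -2, 0, 6.
λ=0: eigenvector (0, 1, -2).
λ=-2: eigenvector (1, 0, 0).
λ=6: eigenvector (0, -1, 3).
P = [[0, 1, 0], [1, 0, -1], [-2, 0, 3]], D = diag(0, -2, 6), P⁻¹ = [[0, 3, 1], [1, 0, 0], [0, 2, 1]].
C⁴ = P·diag(0, 16, 1296)·P⁻¹ = [[16, 0, 0], [0, -2592, -1296], [0, 7776, 3888]].
The requested entry is -2592.

-2592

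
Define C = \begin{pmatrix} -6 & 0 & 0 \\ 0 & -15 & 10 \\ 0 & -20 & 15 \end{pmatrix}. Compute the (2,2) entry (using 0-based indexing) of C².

Characteristic polynomial: s^3 + 6s^2 - 25s - 150 = (s - 5)(s + 5)(s + 6), so the eigenvalues are -6, -5, 5.
s=-5: eigenvector (0, 1, 1).
s=5: eigenvector (0, -1, -2).
s=-6: eigenvector (1, 0, 0).
P = [[0, 0, 1], [1, -1, 0], [1, -2, 0]], D = diag(-5, 5, -6), P⁻¹ = [[0, 2, -1], [0, 1, -1], [1, 0, 0]].
C² = P·diag(25, 25, 36)·P⁻¹ = [[36, 0, 0], [0, 25, 0], [0, 0, 25]].
The requested entry is 25.

25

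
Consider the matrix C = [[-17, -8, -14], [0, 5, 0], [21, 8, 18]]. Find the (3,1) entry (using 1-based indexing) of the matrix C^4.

525

Characteristic polynomial: r^3 - 6r^2 - 7r + 60 = (r - 5)(r - 4)(r + 3), so the eigenvalues are -3, 4, 5.
r=-3: eigenvector (1, 0, -1).
r=5: eigenvector (-1, 1, 1).
r=4: eigenvector (-2, 0, 3).
P = [[1, -1, -2], [0, 1, 0], [-1, 1, 3]], D = diag(-3, 5, 4), P⁻¹ = [[3, 1, 2], [0, 1, 0], [1, 0, 1]].
C⁴ = P·diag(81, 625, 256)·P⁻¹ = [[-269, -544, -350], [0, 625, 0], [525, 544, 606]].
The requested entry is 525.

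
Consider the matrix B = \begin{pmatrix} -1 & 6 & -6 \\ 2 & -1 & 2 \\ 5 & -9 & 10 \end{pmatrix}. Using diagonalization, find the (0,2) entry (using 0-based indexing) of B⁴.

-1218

Characteristic polynomial: λ^3 - 8λ^2 + 17λ - 10 = (λ - 5)(λ - 2)(λ - 1), so the eigenvalues are 1, 2, 5.
λ=2: eigenvector (2, 2, 1).
λ=5: eigenvector (-1, 0, 1).
λ=1: eigenvector (0, 1, 1).
P = [[2, -1, 0], [2, 0, 1], [1, 1, 1]], D = diag(2, 5, 1), P⁻¹ = [[1, -1, 1], [1, -2, 2], [-2, 3, -2]].
B⁴ = P·diag(16, 625, 1)·P⁻¹ = [[-593, 1218, -1218], [30, -29, 30], [639, -1263, 1264]].
The requested entry is -1218.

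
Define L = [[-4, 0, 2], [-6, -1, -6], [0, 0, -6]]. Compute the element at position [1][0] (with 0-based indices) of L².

30

Characteristic polynomial: s^3 + 11s^2 + 34s + 24 = (s + 1)(s + 4)(s + 6), so the eigenvalues are -6, -4, -1.
s=-4: eigenvector (1, 2, 0).
s=-1: eigenvector (0, 1, 0).
s=-6: eigenvector (-1, 0, 1).
P = [[1, 0, -1], [2, 1, 0], [0, 0, 1]], D = diag(-4, -1, -6), P⁻¹ = [[1, 0, 1], [-2, 1, -2], [0, 0, 1]].
L² = P·diag(16, 1, 36)·P⁻¹ = [[16, 0, -20], [30, 1, 30], [0, 0, 36]].
The requested entry is 30.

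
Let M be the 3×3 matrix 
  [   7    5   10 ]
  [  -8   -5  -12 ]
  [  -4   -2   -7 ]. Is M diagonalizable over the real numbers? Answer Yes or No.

Characteristic polynomial: p(r) = r^3 + 5r^2 + 7r + 3 = (r + 1)^2(r + 3).
r = -1 has algebraic multiplicity 2; rank(M + 1I) = 2, so geometric multiplicity = 1.
Geometric multiplicity < algebraic multiplicity, so M is not diagonalizable.

No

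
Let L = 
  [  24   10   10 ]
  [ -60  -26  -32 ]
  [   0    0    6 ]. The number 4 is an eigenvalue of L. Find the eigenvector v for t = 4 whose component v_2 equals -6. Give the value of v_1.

3

L − 4I = [[20, 10, 10], [-60, -30, -32], [0, 0, 2]].
Solving (L − 4I)v = 0 gives the eigenspace spanned by (3, -6, 0).
With v_2 = -6, v = (3, -6, 0), so v_1 = 3.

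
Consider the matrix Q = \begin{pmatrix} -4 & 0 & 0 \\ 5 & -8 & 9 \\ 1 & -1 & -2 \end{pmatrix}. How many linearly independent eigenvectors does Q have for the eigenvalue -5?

Q + 5I = [[1, 0, 0], [5, -3, 9], [1, -1, 3]].
This matrix has rank 2, so its null space has dimension 3 − 2 = 1.

1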